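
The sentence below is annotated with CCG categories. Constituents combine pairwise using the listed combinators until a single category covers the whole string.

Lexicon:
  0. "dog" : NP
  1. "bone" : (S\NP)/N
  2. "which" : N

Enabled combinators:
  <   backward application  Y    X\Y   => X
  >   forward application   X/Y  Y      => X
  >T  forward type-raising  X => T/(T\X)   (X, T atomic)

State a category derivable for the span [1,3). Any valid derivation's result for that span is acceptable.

S\NP

[0,3] S   <
  [0,1] "dog" : NP
  [1,3] S\NP   >
    [1,2] "bone" : (S\NP)/N
    [2,3] "which" : N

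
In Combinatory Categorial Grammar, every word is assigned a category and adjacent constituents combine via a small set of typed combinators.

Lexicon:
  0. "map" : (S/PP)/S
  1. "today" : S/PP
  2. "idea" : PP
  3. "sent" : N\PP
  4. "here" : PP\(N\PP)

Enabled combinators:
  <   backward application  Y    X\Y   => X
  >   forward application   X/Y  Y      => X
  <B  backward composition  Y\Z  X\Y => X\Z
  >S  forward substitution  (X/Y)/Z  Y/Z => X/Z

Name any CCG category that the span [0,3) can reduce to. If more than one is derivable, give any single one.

S/PP

[0,5] S   >
  [0,3] S/PP   >
    [0,1] "map" : (S/PP)/S
    [1,3] S   >
      [1,2] "today" : S/PP
      [2,3] "idea" : PP
  [3,5] PP   <
    [3,4] "sent" : N\PP
    [4,5] "here" : PP\(N\PP)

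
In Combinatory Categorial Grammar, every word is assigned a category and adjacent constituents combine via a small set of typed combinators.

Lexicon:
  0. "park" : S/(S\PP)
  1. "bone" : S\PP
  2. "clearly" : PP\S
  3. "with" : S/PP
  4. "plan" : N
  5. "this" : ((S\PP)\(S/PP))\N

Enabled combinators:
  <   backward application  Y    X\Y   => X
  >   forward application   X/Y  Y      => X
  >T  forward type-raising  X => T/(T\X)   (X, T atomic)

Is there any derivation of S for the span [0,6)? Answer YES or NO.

YES

[0,6] S   <
  [0,3] PP   <
    [0,2] S   >
      [0,1] "park" : S/(S\PP)
      [1,2] "bone" : S\PP
    [2,3] "clearly" : PP\S
  [3,6] S\PP   <
    [3,4] "with" : S/PP
    [4,6] (S\PP)\(S/PP)   <
      [4,5] "plan" : N
      [5,6] "this" : ((S\PP)\(S/PP))\N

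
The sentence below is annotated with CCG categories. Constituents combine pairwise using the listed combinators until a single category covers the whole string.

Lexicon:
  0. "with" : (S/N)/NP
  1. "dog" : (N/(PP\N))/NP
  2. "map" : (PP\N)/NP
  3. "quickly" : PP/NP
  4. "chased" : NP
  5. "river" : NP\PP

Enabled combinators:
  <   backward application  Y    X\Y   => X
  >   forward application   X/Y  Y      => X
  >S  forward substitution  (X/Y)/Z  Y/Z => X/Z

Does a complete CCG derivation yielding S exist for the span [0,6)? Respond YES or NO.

YES

[0,6] S   >
  [0,3] S/NP   >S
    [0,1] "with" : (S/N)/NP
    [1,3] N/NP   >S
      [1,2] "dog" : (N/(PP\N))/NP
      [2,3] "map" : (PP\N)/NP
  [3,6] NP   <
    [3,5] PP   >
      [3,4] "quickly" : PP/NP
      [4,5] "chased" : NP
    [5,6] "river" : NP\PP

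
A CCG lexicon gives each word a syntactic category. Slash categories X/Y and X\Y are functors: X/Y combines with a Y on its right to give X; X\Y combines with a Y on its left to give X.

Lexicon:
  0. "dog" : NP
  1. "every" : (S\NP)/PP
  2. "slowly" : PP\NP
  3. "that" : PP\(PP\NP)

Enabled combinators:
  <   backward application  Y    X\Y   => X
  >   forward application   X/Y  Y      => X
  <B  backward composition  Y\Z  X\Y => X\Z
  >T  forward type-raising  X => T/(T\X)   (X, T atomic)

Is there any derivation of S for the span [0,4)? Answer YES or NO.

YES

[0,4] S   >
  [0,1] S/(S\NP)   >T
    [0,1] "dog" : NP
  [1,4] S\NP   >
    [1,2] "every" : (S\NP)/PP
    [2,4] PP   <
      [2,3] "slowly" : PP\NP
      [3,4] "that" : PP\(PP\NP)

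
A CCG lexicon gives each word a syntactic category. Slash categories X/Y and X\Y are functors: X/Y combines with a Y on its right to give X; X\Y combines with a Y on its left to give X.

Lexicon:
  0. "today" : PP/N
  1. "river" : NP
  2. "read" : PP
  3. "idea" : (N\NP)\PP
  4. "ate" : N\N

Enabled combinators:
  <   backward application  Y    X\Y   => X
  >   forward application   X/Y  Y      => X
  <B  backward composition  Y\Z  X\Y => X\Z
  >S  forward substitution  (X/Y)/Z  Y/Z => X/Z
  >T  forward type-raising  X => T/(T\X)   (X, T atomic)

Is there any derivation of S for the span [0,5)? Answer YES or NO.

NO

PP/N NP PP (N\NP)\PP N\N
CKY chart[0,5] = {N/(N\PP), NP/(NP\PP), PP, PP/(PP\PP), S/(S\PP)}; S ∉ chart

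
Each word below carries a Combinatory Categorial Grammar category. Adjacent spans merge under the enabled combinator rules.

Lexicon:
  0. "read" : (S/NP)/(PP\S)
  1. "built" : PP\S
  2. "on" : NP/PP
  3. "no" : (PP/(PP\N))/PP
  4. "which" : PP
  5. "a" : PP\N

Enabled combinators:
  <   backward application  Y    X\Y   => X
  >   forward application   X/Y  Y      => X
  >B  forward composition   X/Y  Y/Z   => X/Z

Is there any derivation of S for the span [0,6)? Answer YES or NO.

YES

[0,6] S   >
  [0,3] S/PP   >B
    [0,2] S/NP   >
      [0,1] "read" : (S/NP)/(PP\S)
      [1,2] "built" : PP\S
    [2,3] "on" : NP/PP
  [3,6] PP   >
    [3,5] PP/(PP\N)   >
      [3,4] "no" : (PP/(PP\N))/PP
      [4,5] "which" : PP
    [5,6] "a" : PP\N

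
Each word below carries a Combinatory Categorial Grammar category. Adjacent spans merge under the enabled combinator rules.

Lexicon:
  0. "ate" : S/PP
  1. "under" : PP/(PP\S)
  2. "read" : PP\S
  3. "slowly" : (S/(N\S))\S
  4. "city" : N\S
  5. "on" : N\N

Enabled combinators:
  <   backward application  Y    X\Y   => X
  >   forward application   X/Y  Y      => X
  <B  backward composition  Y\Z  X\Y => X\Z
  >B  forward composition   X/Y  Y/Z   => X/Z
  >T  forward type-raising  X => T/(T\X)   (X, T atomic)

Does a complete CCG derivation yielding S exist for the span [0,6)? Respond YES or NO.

YES

[0,6] S   >
  [0,4] S/(N\S)   <
    [0,3] S   >
      [0,1] "ate" : S/PP
      [1,3] PP   >
        [1,2] "under" : PP/(PP\S)
        [2,3] "read" : PP\S
    [3,4] "slowly" : (S/(N\S))\S
  [4,6] N\S   <B
    [4,5] "city" : N\S
    [5,6] "on" : N\N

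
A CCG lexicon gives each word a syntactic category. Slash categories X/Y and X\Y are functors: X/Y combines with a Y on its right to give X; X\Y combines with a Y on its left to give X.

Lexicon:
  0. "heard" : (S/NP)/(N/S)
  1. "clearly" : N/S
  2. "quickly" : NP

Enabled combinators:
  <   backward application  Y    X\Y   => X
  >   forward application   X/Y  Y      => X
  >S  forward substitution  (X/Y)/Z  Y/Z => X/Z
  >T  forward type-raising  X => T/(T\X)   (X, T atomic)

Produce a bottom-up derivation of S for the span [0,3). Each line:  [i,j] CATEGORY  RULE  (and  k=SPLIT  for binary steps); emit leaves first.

[0,1] (S/NP)/(N/S)  lex  "heard"
[1,2] N/S  lex  "clearly"
[0,2] S/NP  >  k=1
[2,3] NP  lex  "quickly"
[0,3] S  >  k=2

[0,3] S   >
  [0,2] S/NP   >
    [0,1] "heard" : (S/NP)/(N/S)
    [1,2] "clearly" : N/S
  [2,3] "quickly" : NP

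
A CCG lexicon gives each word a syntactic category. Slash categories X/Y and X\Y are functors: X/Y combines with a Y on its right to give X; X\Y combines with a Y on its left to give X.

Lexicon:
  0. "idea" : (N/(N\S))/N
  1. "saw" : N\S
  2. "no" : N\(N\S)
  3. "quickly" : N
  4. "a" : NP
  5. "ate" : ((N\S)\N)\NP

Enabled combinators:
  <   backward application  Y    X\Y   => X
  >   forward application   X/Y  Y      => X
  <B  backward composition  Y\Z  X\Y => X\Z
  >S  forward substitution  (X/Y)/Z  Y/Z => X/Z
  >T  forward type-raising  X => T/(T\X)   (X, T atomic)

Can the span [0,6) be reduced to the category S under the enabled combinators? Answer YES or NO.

(N/(N\S))/N N\S N\(N\S) N NP ((N\S)\N)\NP
CKY chart[0,6] = {N, N/(N\N), NP/(NP\N), PP/(PP\N), S/(S\N)}; S ∉ chart

NO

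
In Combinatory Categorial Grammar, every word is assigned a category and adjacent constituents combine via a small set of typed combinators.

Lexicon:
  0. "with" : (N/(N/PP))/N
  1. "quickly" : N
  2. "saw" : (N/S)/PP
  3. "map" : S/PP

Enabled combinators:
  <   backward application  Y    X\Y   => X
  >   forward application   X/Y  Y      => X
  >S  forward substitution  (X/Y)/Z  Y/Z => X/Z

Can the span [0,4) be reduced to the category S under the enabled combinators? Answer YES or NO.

(N/(N/PP))/N N (N/S)/PP S/PP
CKY chart[0,4] = {N}; S ∉ chart

NO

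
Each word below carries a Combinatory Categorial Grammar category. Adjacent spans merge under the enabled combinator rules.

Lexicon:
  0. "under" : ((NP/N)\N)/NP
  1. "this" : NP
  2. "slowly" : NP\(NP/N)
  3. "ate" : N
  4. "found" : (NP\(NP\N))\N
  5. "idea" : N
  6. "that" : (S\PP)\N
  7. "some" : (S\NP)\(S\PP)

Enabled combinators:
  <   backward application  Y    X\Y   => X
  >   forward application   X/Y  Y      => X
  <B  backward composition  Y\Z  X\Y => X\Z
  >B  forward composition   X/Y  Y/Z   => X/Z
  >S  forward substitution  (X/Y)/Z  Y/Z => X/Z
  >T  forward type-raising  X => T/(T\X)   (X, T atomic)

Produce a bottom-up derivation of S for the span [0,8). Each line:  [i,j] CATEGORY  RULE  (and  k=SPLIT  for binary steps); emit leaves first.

[0,8] S   <
  [0,5] NP   <
    [0,3] NP\N   <B
      [0,2] (NP/N)\N   >
        [0,1] "under" : ((NP/N)\N)/NP
        [1,2] "this" : NP
      [2,3] "slowly" : NP\(NP/N)
    [3,5] NP\(NP\N)   <
      [3,4] "ate" : N
      [4,5] "found" : (NP\(NP\N))\N
  [5,8] S\NP   <
    [5,7] S\PP   <
      [5,6] "idea" : N
      [6,7] "that" : (S\PP)\N
    [7,8] "some" : (S\NP)\(S\PP)

[0,1] ((NP/N)\N)/NP  lex  "under"
[1,2] NP  lex  "this"
[0,2] (NP/N)\N  >  k=1
[2,3] NP\(NP/N)  lex  "slowly"
[0,3] NP\N  <B  k=2
[3,4] N  lex  "ate"
[4,5] (NP\(NP\N))\N  lex  "found"
[3,5] NP\(NP\N)  <  k=4
[0,5] NP  <  k=3
[5,6] N  lex  "idea"
[6,7] (S\PP)\N  lex  "that"
[5,7] S\PP  <  k=6
[7,8] (S\NP)\(S\PP)  lex  "some"
[5,8] S\NP  <  k=7
[0,8] S  <  k=5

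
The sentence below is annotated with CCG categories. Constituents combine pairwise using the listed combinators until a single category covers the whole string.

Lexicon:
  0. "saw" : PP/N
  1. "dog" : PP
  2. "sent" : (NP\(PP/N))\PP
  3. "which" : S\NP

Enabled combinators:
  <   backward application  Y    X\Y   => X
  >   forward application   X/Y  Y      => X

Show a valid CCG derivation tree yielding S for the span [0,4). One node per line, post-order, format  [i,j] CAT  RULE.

[0,1] PP/N  lex  "saw"
[1,2] PP  lex  "dog"
[2,3] (NP\(PP/N))\PP  lex  "sent"
[1,3] NP\(PP/N)  <  k=2
[0,3] NP  <  k=1
[3,4] S\NP  lex  "which"
[0,4] S  <  k=3

[0,4] S   <
  [0,3] NP   <
    [0,1] "saw" : PP/N
    [1,3] NP\(PP/N)   <
      [1,2] "dog" : PP
      [2,3] "sent" : (NP\(PP/N))\PP
  [3,4] "which" : S\NP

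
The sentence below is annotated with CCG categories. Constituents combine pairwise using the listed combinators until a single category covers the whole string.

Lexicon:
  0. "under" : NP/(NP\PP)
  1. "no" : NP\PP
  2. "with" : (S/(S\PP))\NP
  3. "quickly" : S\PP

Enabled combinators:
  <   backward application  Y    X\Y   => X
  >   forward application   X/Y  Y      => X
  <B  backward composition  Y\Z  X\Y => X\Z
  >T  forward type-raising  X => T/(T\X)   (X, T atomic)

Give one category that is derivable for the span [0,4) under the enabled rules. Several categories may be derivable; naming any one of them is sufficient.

[0,4] S   >
  [0,3] S/(S\PP)   <
    [0,2] NP   >
      [0,1] "under" : NP/(NP\PP)
      [1,2] "no" : NP\PP
    [2,3] "with" : (S/(S\PP))\NP
  [3,4] "quickly" : S\PP

S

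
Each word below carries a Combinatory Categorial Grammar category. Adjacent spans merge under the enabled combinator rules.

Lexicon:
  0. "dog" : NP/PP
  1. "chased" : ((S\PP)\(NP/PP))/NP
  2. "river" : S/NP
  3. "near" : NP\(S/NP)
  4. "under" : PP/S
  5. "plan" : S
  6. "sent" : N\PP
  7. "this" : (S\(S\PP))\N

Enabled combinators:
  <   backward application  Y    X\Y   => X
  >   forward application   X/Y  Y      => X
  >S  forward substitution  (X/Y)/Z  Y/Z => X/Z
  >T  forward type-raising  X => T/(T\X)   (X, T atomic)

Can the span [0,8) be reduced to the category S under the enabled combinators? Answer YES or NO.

YES

[0,8] S   <
  [0,4] S\PP   <
    [0,1] "dog" : NP/PP
    [1,4] (S\PP)\(NP/PP)   >
      [1,2] "chased" : ((S\PP)\(NP/PP))/NP
      [2,4] NP   <
        [2,3] "river" : S/NP
        [3,4] "near" : NP\(S/NP)
  [4,8] S\(S\PP)   <
    [4,7] N   <
      [4,6] PP   >
        [4,5] "under" : PP/S
        [5,6] "plan" : S
      [6,7] "sent" : N\PP
    [7,8] "this" : (S\(S\PP))\N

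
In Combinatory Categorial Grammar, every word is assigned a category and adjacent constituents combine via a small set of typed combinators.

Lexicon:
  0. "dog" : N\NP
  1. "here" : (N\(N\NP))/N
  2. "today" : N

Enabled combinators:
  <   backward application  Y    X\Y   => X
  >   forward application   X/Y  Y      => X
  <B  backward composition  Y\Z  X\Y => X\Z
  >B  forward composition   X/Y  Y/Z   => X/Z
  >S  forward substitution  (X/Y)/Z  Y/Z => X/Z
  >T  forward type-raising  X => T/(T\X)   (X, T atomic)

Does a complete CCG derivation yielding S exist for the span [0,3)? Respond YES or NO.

N\NP (N\(N\NP))/N N
CKY chart[0,3] = {N, N/(N\N), NP/(NP\N), PP/(PP\N), S/(S\N)}; S ∉ chart

NO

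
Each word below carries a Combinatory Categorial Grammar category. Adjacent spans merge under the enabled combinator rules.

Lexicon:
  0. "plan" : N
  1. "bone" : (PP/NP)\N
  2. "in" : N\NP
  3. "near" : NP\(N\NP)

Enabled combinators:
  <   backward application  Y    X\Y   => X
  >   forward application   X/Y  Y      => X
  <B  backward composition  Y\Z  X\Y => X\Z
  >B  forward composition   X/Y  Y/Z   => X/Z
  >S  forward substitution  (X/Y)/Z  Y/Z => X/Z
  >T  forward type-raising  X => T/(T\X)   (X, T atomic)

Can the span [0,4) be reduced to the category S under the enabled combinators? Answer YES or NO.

NO

N (PP/NP)\N N\NP NP\(N\NP)
CKY chart[0,4] = {N/(N\PP), NP/(NP\PP), PP, PP/(NP\NP), PP/(PP\PP), S/(S\PP)}; S ∉ chart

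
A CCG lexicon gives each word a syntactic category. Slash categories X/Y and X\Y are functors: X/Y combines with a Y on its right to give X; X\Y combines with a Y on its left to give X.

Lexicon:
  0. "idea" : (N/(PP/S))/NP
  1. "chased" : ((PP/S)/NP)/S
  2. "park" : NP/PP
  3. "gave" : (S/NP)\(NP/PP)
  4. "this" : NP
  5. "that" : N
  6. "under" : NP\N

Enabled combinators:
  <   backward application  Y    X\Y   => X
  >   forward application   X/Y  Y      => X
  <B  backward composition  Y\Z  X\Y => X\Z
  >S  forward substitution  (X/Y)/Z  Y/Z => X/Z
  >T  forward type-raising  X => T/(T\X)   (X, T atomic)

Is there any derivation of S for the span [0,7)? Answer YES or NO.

NO

(N/(PP/S))/NP ((PP/S)/NP)/S NP/PP (S/NP)\(NP/PP) NP N NP\N
CKY chart[0,7] = {N, N/(N\N), NP/(NP\N), PP/(PP\N), S/(S\N)}; S ∉ chart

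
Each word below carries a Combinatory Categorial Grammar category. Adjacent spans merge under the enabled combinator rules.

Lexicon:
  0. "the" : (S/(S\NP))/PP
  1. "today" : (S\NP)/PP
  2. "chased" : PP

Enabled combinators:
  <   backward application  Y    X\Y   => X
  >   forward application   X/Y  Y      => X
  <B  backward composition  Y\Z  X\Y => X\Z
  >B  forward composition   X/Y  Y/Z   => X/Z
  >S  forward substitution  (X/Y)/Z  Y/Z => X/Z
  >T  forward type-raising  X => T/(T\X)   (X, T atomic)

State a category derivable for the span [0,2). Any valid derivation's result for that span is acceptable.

[0,3] S   >
  [0,2] S/PP   >S
    [0,1] "the" : (S/(S\NP))/PP
    [1,2] "today" : (S\NP)/PP
  [2,3] "chased" : PP

S/PP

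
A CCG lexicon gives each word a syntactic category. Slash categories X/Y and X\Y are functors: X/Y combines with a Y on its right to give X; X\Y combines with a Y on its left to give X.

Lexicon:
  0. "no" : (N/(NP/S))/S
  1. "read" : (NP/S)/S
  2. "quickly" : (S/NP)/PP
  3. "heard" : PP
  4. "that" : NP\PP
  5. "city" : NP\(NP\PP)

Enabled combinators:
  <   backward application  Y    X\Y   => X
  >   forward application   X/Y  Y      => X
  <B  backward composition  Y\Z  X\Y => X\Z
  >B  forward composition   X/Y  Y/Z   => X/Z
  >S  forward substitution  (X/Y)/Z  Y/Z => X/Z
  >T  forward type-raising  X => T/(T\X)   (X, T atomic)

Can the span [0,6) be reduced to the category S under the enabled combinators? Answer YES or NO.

NO

(N/(NP/S))/S (NP/S)/S (S/NP)/PP PP NP\PP NP\(NP\PP)
CKY chart[0,6] = {N, N/(NP\NP), N/(N\N), N/(S\S), NP/(NP\N), PP/(PP\N), S/(S\N)}; S ∉ chart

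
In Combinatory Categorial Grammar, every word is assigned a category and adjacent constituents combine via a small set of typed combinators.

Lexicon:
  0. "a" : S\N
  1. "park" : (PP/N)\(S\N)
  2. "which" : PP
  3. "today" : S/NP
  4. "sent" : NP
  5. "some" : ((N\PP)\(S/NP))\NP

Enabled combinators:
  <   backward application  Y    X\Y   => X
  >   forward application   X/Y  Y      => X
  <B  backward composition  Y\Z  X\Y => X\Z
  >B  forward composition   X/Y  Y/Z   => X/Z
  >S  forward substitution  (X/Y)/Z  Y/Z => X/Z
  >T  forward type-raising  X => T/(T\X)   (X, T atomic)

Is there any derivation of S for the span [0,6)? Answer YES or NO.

S\N (PP/N)\(S\N) PP S/NP NP ((N\PP)\(S/NP))\NP
CKY chart[0,6] = {N/(N\PP), NP/(NP\PP), PP, PP/(N\N), PP/(PP\PP), S/(S\PP)}; S ∉ chart

NO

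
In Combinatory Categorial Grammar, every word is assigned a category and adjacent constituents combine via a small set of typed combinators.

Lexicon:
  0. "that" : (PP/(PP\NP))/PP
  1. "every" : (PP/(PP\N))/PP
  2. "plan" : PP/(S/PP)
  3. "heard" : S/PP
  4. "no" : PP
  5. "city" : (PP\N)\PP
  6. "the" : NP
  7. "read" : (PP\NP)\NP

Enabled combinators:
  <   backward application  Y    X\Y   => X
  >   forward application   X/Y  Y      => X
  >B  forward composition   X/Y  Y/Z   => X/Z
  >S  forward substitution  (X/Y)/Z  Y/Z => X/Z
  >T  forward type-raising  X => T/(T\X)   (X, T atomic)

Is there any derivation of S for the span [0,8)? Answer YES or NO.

NO

(PP/(PP\NP))/PP (PP/(PP\N))/PP PP/(S/PP) S/PP PP (PP\N)\PP NP (PP\NP)\NP
CKY chart[0,8] = {N/(N\PP), NP/(NP\PP), PP, PP/(PP\PP), S/(S\PP)}; S ∉ chart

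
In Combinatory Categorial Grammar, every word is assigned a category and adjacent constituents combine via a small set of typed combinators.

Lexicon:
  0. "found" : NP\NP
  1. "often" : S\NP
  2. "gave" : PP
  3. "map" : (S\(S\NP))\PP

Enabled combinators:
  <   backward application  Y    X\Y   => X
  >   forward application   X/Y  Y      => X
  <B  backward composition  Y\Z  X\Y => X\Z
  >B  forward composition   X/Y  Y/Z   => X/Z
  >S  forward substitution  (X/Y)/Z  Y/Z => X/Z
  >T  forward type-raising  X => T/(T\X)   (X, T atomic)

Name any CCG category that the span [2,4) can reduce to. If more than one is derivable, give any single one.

S\(S\NP)

[0,4] S   <
  [0,2] S\NP   <B
    [0,1] "found" : NP\NP
    [1,2] "often" : S\NP
  [2,4] S\(S\NP)   <
    [2,3] "gave" : PP
    [3,4] "map" : (S\(S\NP))\PP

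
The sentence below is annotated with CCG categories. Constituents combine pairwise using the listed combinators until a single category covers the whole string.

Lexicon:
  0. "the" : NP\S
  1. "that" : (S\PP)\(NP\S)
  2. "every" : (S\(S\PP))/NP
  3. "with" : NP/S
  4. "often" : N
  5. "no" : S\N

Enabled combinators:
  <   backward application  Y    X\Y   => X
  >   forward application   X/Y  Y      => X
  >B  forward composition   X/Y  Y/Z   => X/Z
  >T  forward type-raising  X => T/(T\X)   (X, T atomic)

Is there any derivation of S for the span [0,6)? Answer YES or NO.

[0,6] S   <
  [0,2] S\PP   <
    [0,1] "the" : NP\S
    [1,2] "that" : (S\PP)\(NP\S)
  [2,6] S\(S\PP)   >
    [2,3] "every" : (S\(S\PP))/NP
    [3,6] NP   >
      [3,4] "with" : NP/S
      [4,6] S   <
        [4,5] "often" : N
        [5,6] "no" : S\N

YES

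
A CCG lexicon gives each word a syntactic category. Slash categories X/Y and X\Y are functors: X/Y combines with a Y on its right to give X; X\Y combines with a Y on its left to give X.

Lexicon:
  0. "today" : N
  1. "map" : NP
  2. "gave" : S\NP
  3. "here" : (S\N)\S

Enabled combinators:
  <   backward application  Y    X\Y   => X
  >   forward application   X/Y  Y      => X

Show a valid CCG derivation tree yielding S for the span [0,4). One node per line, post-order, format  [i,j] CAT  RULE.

[0,4] S   <
  [0,1] "today" : N
  [1,4] S\N   <
    [1,3] S   <
      [1,2] "map" : NP
      [2,3] "gave" : S\NP
    [3,4] "here" : (S\N)\S

[0,1] N  lex  "today"
[1,2] NP  lex  "map"
[2,3] S\NP  lex  "gave"
[1,3] S  <  k=2
[3,4] (S\N)\S  lex  "here"
[1,4] S\N  <  k=3
[0,4] S  <  k=1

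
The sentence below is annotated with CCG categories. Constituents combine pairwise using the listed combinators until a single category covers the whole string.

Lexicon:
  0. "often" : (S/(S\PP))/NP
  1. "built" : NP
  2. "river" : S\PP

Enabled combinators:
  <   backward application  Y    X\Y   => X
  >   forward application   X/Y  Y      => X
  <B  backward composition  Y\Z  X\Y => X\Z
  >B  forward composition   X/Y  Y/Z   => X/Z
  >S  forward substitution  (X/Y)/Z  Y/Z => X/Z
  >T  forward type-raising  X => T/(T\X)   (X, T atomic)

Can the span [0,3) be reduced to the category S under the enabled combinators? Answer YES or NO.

[0,3] S   >
  [0,2] S/(S\PP)   >
    [0,1] "often" : (S/(S\PP))/NP
    [1,2] "built" : NP
  [2,3] "river" : S\PP

YES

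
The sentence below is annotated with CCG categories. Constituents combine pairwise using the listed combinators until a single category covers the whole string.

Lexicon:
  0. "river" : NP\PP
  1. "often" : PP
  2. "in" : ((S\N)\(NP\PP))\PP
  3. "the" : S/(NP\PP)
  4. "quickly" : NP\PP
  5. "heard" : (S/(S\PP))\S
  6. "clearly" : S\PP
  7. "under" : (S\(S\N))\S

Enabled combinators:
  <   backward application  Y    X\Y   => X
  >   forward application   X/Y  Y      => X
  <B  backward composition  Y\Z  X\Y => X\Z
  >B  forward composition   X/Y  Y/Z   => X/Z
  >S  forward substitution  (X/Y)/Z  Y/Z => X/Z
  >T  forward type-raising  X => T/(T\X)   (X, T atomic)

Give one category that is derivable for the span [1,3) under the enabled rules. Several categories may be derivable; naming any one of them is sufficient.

[0,8] S   <
  [0,3] S\N   <
    [0,1] "river" : NP\PP
    [1,3] (S\N)\(NP\PP)   <
      [1,2] "often" : PP
      [2,3] "in" : ((S\N)\(NP\PP))\PP
  [3,8] S\(S\N)   <
    [3,7] S   >
      [3,6] S/(S\PP)   <
        [3,5] S   >
          [3,4] "the" : S/(NP\PP)
          [4,5] "quickly" : NP\PP
        [5,6] "heard" : (S/(S\PP))\S
      [6,7] "clearly" : S\PP
    [7,8] "under" : (S\(S\N))\S

(S\N)\(NP\PP)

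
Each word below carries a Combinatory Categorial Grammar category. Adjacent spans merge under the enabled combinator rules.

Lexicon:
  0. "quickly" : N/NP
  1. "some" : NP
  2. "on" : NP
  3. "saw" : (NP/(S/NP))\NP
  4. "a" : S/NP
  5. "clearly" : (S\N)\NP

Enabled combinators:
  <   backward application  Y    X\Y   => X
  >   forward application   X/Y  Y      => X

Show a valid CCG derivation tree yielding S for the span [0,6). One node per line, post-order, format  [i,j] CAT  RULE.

[0,1] N/NP  lex  "quickly"
[1,2] NP  lex  "some"
[0,2] N  >  k=1
[2,3] NP  lex  "on"
[3,4] (NP/(S/NP))\NP  lex  "saw"
[2,4] NP/(S/NP)  <  k=3
[4,5] S/NP  lex  "a"
[2,5] NP  >  k=4
[5,6] (S\N)\NP  lex  "clearly"
[2,6] S\N  <  k=5
[0,6] S  <  k=2

[0,6] S   <
  [0,2] N   >
    [0,1] "quickly" : N/NP
    [1,2] "some" : NP
  [2,6] S\N   <
    [2,5] NP   >
      [2,4] NP/(S/NP)   <
        [2,3] "on" : NP
        [3,4] "saw" : (NP/(S/NP))\NP
      [4,5] "a" : S/NP
    [5,6] "clearly" : (S\N)\NP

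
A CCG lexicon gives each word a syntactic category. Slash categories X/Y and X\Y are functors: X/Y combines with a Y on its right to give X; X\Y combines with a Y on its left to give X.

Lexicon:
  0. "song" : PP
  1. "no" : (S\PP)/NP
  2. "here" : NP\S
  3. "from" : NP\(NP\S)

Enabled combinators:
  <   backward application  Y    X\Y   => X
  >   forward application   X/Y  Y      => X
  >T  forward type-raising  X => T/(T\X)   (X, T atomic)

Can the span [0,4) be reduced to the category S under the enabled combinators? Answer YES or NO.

[0,4] S   <
  [0,1] "song" : PP
  [1,4] S\PP   >
    [1,2] "no" : (S\PP)/NP
    [2,4] NP   <
      [2,3] "here" : NP\S
      [3,4] "from" : NP\(NP\S)

YES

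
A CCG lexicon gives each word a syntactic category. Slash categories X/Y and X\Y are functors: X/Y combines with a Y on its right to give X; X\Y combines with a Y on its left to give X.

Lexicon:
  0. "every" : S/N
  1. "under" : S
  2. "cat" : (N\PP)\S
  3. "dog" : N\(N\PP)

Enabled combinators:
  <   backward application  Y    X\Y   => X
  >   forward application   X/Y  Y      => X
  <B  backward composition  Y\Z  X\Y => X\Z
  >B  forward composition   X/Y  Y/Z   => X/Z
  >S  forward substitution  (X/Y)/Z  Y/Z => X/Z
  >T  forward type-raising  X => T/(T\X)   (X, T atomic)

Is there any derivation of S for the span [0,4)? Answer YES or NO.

YES

[0,4] S   >
  [0,1] "every" : S/N
  [1,4] N   <
    [1,3] N\PP   <
      [1,2] "under" : S
      [2,3] "cat" : (N\PP)\S
    [3,4] "dog" : N\(N\PP)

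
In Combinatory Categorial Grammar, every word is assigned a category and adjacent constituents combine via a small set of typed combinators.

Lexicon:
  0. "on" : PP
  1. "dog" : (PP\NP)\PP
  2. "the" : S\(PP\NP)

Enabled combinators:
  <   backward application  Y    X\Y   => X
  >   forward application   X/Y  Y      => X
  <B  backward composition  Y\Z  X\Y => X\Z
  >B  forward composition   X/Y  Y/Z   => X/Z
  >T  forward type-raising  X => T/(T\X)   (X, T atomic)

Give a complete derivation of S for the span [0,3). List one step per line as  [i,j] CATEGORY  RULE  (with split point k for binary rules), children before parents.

[0,1] PP  lex  "on"
[0,1] S/(S\PP)  >T
[1,2] (PP\NP)\PP  lex  "dog"
[2,3] S\(PP\NP)  lex  "the"
[1,3] S\PP  <B  k=2
[0,3] S  >  k=1

[0,3] S   >
  [0,1] S/(S\PP)   >T
    [0,1] "on" : PP
  [1,3] S\PP   <B
    [1,2] "dog" : (PP\NP)\PP
    [2,3] "the" : S\(PP\NP)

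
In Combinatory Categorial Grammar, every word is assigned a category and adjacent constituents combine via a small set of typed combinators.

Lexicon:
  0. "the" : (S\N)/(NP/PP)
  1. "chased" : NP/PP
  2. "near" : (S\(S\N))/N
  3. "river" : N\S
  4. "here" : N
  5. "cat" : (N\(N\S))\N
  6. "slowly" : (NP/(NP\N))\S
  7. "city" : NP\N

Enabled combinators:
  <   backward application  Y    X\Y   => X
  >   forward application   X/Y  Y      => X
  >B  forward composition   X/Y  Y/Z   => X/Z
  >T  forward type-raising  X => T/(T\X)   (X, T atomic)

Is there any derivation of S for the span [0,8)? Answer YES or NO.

NO

(S\N)/(NP/PP) NP/PP (S\(S\N))/N N\S N (N\(N\S))\N (NP/(NP\N))\S NP\N
CKY chart[0,8] = {N/(N\NP), NP, NP/(NP\NP), PP/(PP\NP), S/(S\NP)}; S ∉ chart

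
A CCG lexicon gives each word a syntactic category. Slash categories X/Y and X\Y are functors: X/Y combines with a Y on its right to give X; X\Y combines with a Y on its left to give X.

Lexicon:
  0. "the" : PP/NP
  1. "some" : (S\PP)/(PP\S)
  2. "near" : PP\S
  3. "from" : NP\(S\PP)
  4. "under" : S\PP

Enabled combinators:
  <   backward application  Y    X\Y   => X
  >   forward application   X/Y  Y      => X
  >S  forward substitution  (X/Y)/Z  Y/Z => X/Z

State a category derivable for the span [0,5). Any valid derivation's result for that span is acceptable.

S

[0,5] S   <
  [0,4] PP   >
    [0,1] "the" : PP/NP
    [1,4] NP   <
      [1,3] S\PP   >
        [1,2] "some" : (S\PP)/(PP\S)
        [2,3] "near" : PP\S
      [3,4] "from" : NP\(S\PP)
  [4,5] "under" : S\PP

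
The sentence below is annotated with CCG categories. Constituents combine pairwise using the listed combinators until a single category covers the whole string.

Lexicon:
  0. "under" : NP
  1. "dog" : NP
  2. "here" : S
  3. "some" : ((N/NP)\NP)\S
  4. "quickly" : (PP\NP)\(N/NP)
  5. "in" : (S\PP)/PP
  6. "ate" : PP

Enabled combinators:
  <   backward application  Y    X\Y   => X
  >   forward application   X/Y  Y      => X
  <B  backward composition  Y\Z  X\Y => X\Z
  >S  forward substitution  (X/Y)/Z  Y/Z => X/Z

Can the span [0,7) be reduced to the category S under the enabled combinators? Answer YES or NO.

[0,7] S   <
  [0,1] "under" : NP
  [1,7] S\NP   <B
    [1,5] PP\NP   <
      [1,4] N/NP   <
        [1,2] "dog" : NP
        [2,4] (N/NP)\NP   <
          [2,3] "here" : S
          [3,4] "some" : ((N/NP)\NP)\S
      [4,5] "quickly" : (PP\NP)\(N/NP)
    [5,7] S\PP   >
      [5,6] "in" : (S\PP)/PP
      [6,7] "ate" : PP

YES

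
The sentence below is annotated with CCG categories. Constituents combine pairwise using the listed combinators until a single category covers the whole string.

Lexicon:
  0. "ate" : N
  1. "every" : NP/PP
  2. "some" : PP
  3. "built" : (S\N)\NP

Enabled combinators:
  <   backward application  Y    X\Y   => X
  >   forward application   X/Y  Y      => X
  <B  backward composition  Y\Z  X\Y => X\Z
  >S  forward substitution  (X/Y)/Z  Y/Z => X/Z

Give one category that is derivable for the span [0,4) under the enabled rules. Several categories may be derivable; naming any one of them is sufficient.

S

[0,4] S   <
  [0,1] "ate" : N
  [1,4] S\N   <
    [1,3] NP   >
      [1,2] "every" : NP/PP
      [2,3] "some" : PP
    [3,4] "built" : (S\N)\NP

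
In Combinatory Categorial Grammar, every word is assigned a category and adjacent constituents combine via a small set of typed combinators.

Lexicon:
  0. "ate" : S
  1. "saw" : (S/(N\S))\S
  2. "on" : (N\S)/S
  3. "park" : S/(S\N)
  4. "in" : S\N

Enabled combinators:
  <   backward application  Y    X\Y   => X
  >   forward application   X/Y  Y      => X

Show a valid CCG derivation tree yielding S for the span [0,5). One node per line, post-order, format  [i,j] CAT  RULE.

[0,5] S   >
  [0,2] S/(N\S)   <
    [0,1] "ate" : S
    [1,2] "saw" : (S/(N\S))\S
  [2,5] N\S   >
    [2,3] "on" : (N\S)/S
    [3,5] S   >
      [3,4] "park" : S/(S\N)
      [4,5] "in" : S\N

[0,1] S  lex  "ate"
[1,2] (S/(N\S))\S  lex  "saw"
[0,2] S/(N\S)  <  k=1
[2,3] (N\S)/S  lex  "on"
[3,4] S/(S\N)  lex  "park"
[4,5] S\N  lex  "in"
[3,5] S  >  k=4
[2,5] N\S  >  k=3
[0,5] S  >  k=2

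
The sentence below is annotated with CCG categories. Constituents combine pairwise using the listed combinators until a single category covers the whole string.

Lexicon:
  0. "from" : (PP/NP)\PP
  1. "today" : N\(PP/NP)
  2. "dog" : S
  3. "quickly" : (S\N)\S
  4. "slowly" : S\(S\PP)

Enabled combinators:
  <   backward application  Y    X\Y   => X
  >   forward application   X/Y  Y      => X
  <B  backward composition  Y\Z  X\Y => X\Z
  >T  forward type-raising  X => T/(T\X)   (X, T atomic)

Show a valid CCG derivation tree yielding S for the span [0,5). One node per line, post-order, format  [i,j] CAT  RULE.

[0,5] S   <
  [0,4] S\PP   <B
    [0,2] N\PP   <B
      [0,1] "from" : (PP/NP)\PP
      [1,2] "today" : N\(PP/NP)
    [2,4] S\N   <
      [2,3] "dog" : S
      [3,4] "quickly" : (S\N)\S
  [4,5] "slowly" : S\(S\PP)

[0,1] (PP/NP)\PP  lex  "from"
[1,2] N\(PP/NP)  lex  "today"
[0,2] N\PP  <B  k=1
[2,3] S  lex  "dog"
[3,4] (S\N)\S  lex  "quickly"
[2,4] S\N  <  k=3
[0,4] S\PP  <B  k=2
[4,5] S\(S\PP)  lex  "slowly"
[0,5] S  <  k=4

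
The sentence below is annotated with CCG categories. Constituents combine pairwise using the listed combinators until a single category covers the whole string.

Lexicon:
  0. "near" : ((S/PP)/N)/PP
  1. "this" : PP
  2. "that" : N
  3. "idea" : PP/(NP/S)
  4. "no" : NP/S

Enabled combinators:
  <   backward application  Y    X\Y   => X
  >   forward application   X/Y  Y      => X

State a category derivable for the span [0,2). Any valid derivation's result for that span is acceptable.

(S/PP)/N

[0,5] S   >
  [0,3] S/PP   >
    [0,2] (S/PP)/N   >
      [0,1] "near" : ((S/PP)/N)/PP
      [1,2] "this" : PP
    [2,3] "that" : N
  [3,5] PP   >
    [3,4] "idea" : PP/(NP/S)
    [4,5] "no" : NP/S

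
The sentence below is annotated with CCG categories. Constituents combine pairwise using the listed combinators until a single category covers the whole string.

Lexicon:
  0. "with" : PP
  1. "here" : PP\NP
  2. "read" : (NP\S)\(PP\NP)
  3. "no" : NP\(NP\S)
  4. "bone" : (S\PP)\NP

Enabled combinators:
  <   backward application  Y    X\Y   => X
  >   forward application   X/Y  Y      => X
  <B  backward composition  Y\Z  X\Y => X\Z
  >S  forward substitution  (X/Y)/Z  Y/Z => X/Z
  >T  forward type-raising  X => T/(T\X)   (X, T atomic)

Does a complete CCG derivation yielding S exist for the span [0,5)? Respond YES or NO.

YES

[0,5] S   >
  [0,1] S/(S\PP)   >T
    [0,1] "with" : PP
  [1,5] S\PP   <
    [1,4] NP   <
      [1,3] NP\S   <
        [1,2] "here" : PP\NP
        [2,3] "read" : (NP\S)\(PP\NP)
      [3,4] "no" : NP\(NP\S)
    [4,5] "bone" : (S\PP)\NP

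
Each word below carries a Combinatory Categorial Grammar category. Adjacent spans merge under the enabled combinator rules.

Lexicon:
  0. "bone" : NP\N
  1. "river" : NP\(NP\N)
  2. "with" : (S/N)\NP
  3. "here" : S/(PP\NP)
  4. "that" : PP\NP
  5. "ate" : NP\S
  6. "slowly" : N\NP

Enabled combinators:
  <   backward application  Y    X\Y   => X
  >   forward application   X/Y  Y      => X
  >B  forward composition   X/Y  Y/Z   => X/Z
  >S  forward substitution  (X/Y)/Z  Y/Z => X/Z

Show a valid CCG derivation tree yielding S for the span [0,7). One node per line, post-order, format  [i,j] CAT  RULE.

[0,1] NP\N  lex  "bone"
[1,2] NP\(NP\N)  lex  "river"
[0,2] NP  <  k=1
[2,3] (S/N)\NP  lex  "with"
[0,3] S/N  <  k=2
[3,4] S/(PP\NP)  lex  "here"
[4,5] PP\NP  lex  "that"
[3,5] S  >  k=4
[5,6] NP\S  lex  "ate"
[3,6] NP  <  k=5
[6,7] N\NP  lex  "slowly"
[3,7] N  <  k=6
[0,7] S  >  k=3

[0,7] S   >
  [0,3] S/N   <
    [0,2] NP   <
      [0,1] "bone" : NP\N
      [1,2] "river" : NP\(NP\N)
    [2,3] "with" : (S/N)\NP
  [3,7] N   <
    [3,6] NP   <
      [3,5] S   >
        [3,4] "here" : S/(PP\NP)
        [4,5] "that" : PP\NP
      [5,6] "ate" : NP\S
    [6,7] "slowly" : N\NP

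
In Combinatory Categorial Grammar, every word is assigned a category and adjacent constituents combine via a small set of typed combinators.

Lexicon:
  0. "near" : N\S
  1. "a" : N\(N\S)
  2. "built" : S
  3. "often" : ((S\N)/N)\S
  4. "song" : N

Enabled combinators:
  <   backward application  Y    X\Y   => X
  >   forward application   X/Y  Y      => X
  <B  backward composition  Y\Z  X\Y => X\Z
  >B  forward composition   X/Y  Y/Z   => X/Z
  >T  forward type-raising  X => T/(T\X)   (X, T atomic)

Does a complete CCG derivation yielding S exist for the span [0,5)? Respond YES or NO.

[0,5] S   <
  [0,2] N   <
    [0,1] "near" : N\S
    [1,2] "a" : N\(N\S)
  [2,5] S\N   >
    [2,4] (S\N)/N   <
      [2,3] "built" : S
      [3,4] "often" : ((S\N)/N)\S
    [4,5] "song" : N

YES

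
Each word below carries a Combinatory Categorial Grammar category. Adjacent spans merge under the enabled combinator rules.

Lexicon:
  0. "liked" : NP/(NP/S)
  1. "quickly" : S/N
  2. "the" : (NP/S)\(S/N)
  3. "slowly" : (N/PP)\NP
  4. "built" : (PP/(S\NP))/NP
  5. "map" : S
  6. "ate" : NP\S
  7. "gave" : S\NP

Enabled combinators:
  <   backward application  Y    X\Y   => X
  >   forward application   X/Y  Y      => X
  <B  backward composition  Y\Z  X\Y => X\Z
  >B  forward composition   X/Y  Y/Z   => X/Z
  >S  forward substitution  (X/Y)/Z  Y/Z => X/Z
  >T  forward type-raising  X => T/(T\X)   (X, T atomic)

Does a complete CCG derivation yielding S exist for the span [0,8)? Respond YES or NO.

NO

NP/(NP/S) S/N (NP/S)\(S/N) (N/PP)\NP (PP/(S\NP))/NP S NP\S S\NP
CKY chart[0,8] = {N, N/(N\N), N/(PP\PP), NP/(NP\N), PP/(PP\N), S/(S\N)}; S ∉ chart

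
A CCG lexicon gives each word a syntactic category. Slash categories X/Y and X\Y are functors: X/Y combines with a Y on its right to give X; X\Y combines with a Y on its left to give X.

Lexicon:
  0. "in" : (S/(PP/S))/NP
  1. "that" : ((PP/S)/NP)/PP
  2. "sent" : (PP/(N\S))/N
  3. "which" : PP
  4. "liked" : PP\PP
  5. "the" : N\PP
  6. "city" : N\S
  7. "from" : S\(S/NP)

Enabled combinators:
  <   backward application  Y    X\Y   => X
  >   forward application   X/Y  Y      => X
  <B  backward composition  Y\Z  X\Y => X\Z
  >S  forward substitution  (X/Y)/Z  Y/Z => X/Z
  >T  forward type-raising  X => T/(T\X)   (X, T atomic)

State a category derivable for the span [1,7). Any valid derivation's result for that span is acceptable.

(PP/S)/NP

[0,8] S   <
  [0,7] S/NP   >S
    [0,1] "in" : (S/(PP/S))/NP
    [1,7] (PP/S)/NP   >
      [1,2] "that" : ((PP/S)/NP)/PP
      [2,7] PP   >
        [2,6] PP/(N\S)   >
          [2,3] "sent" : (PP/(N\S))/N
          [3,6] N   <
            [3,4] "which" : PP
            [4,6] N\PP   <B
              [4,5] "liked" : PP\PP
              [5,6] "the" : N\PP
        [6,7] "city" : N\S
  [7,8] "from" : S\(S/NP)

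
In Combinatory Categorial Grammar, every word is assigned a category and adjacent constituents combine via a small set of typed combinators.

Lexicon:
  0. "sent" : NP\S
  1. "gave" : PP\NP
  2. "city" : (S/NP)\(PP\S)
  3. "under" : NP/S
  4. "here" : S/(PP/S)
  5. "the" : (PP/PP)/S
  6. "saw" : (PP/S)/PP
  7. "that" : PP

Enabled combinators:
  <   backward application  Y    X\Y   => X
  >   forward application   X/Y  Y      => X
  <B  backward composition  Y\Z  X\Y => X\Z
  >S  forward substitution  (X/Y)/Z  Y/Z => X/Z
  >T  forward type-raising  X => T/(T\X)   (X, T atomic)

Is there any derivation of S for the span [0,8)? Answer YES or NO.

[0,8] S   >
  [0,3] S/NP   <
    [0,2] PP\S   <B
      [0,1] "sent" : NP\S
      [1,2] "gave" : PP\NP
    [2,3] "city" : (S/NP)\(PP\S)
  [3,8] NP   >
    [3,4] "under" : NP/S
    [4,8] S   >
      [4,5] "here" : S/(PP/S)
      [5,8] PP/S   >S
        [5,6] "the" : (PP/PP)/S
        [6,8] PP/S   >
          [6,7] "saw" : (PP/S)/PP
          [7,8] "that" : PP

YES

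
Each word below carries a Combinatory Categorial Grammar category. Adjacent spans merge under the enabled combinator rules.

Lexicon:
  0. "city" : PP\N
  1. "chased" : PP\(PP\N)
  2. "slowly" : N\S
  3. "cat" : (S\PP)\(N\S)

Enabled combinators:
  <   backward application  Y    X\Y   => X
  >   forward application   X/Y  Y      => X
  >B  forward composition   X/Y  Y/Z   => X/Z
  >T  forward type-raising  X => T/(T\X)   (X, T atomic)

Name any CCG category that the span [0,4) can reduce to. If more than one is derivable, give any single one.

[0,4] S   <
  [0,2] PP   <
    [0,1] "city" : PP\N
    [1,2] "chased" : PP\(PP\N)
  [2,4] S\PP   <
    [2,3] "slowly" : N\S
    [3,4] "cat" : (S\PP)\(N\S)

S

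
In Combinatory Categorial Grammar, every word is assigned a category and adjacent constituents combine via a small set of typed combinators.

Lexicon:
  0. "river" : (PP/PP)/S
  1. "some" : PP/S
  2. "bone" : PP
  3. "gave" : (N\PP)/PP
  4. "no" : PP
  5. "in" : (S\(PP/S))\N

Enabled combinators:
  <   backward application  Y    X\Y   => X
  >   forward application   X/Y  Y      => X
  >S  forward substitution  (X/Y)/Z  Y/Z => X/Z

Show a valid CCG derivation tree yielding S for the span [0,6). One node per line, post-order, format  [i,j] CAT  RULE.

[0,1] (PP/PP)/S  lex  "river"
[1,2] PP/S  lex  "some"
[0,2] PP/S  >S  k=1
[2,3] PP  lex  "bone"
[3,4] (N\PP)/PP  lex  "gave"
[4,5] PP  lex  "no"
[3,5] N\PP  >  k=4
[2,5] N  <  k=3
[5,6] (S\(PP/S))\N  lex  "in"
[2,6] S\(PP/S)  <  k=5
[0,6] S  <  k=2

[0,6] S   <
  [0,2] PP/S   >S
    [0,1] "river" : (PP/PP)/S
    [1,2] "some" : PP/S
  [2,6] S\(PP/S)   <
    [2,5] N   <
      [2,3] "bone" : PP
      [3,5] N\PP   >
        [3,4] "gave" : (N\PP)/PP
        [4,5] "no" : PP
    [5,6] "in" : (S\(PP/S))\N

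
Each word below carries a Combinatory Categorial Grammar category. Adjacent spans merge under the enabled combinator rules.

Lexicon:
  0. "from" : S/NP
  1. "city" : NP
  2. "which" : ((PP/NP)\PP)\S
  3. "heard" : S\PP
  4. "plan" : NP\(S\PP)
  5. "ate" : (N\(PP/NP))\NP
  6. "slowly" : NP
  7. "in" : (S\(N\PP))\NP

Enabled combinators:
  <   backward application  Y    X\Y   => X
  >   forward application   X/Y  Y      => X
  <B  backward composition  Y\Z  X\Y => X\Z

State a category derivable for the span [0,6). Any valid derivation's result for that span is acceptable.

[0,8] S   <
  [0,6] N\PP   <B
    [0,3] (PP/NP)\PP   <
      [0,2] S   >
        [0,1] "from" : S/NP
        [1,2] "city" : NP
      [2,3] "which" : ((PP/NP)\PP)\S
    [3,6] N\(PP/NP)   <
      [3,5] NP   <
        [3,4] "heard" : S\PP
        [4,5] "plan" : NP\(S\PP)
      [5,6] "ate" : (N\(PP/NP))\NP
  [6,8] S\(N\PP)   <
    [6,7] "slowly" : NP
    [7,8] "in" : (S\(N\PP))\NP

N\PP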